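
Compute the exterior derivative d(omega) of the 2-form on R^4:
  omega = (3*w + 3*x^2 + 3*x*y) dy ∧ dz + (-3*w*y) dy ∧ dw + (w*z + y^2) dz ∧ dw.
d(omega) = (6*x + 3*y) dx ∧ dy ∧ dz + (2*y + 3) dy ∧ dz ∧ dw

For a 2-form omega = sum_{i<j} g_{ij} dx_i ∧ dx_j, the exterior derivative is
  d(omega) = sum_{i<j} d(g_{ij}) ∧ dx_i ∧ dx_j = sum_{i<j, k} (∂g_{ij}/∂x_k) dx_k ∧ dx_i ∧ dx_j.
Expand each term, using dx_k ∧ dx_i ∧ dx_j = sgn(permutation) dx_{(a)} ∧ dx_{(b)} ∧ dx_{(c)} with (a < b < c) sorted:
  d(3*w + 3*x^2 + 3*x*y) includes (∂/∂x)(3*w + 3*x^2 + 3*x*y) dx = (6*x + 3*y) dx, which multiplied by dy ∧ dz gives (6*x + 3*y) dx ∧ dy ∧ dz
  d(3*w + 3*x^2 + 3*x*y) includes (∂/∂w)(3*w + 3*x^2 + 3*x*y) dw = (3) dw, which multiplied by dy ∧ dz gives (3) dy ∧ dz ∧ dw
  d(w*z + y^2) includes (∂/∂y)(w*z + y^2) dy = (2*y) dy, which multiplied by dz ∧ dw gives (2*y) dy ∧ dz ∧ dw
Collecting like 3-forms: d(omega) = (6*x + 3*y) dx ∧ dy ∧ dz + (2*y + 3) dy ∧ dz ∧ dw.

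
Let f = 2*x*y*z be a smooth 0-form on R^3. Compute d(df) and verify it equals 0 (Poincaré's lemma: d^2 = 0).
d(df) = 0

Step 1: df = sum_i (∂f/∂x_i) dx_i = (2*y*z) dx + (2*x*z) dy + (2*x*y) dz.
Step 2: Apply d again. Using the 1-form formula, the coefficient of dx ∧ dy in d(df) is ∂^2 f/∂x ∂y - ∂^2 f/∂y ∂x = (2*z) - (2*z) = 0 (equality of mixed partials for smooth f).
Similarly for dx ∧ dz and dy ∧ dz — all coefficients vanish. So d(df) = 0.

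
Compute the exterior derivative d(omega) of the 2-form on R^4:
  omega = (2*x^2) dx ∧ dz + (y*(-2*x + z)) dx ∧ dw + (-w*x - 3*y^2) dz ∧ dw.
d(omega) = (2*x - z) dx ∧ dy ∧ dw + (-w - y) dx ∧ dz ∧ dw + (-6*y) dy ∧ dz ∧ dw

For a 2-form omega = sum_{i<j} g_{ij} dx_i ∧ dx_j, the exterior derivative is
  d(omega) = sum_{i<j} d(g_{ij}) ∧ dx_i ∧ dx_j = sum_{i<j, k} (∂g_{ij}/∂x_k) dx_k ∧ dx_i ∧ dx_j.
Expand each term, using dx_k ∧ dx_i ∧ dx_j = sgn(permutation) dx_{(a)} ∧ dx_{(b)} ∧ dx_{(c)} with (a < b < c) sorted:
  d(y*(-2*x + z)) includes (∂/∂y)(y*(-2*x + z)) dy = (-2*x + z) dy, which multiplied by dx ∧ dw gives (2*x - z) dx ∧ dy ∧ dw
  d(y*(-2*x + z)) includes (∂/∂z)(y*(-2*x + z)) dz = (y) dz, which multiplied by dx ∧ dw gives (-y) dx ∧ dz ∧ dw
  d(-w*x - 3*y^2) includes (∂/∂x)(-w*x - 3*y^2) dx = (-w) dx, which multiplied by dz ∧ dw gives (-w) dx ∧ dz ∧ dw
  d(-w*x - 3*y^2) includes (∂/∂y)(-w*x - 3*y^2) dy = (-6*y) dy, which multiplied by dz ∧ dw gives (-6*y) dy ∧ dz ∧ dw
Collecting like 3-forms: d(omega) = (2*x - z) dx ∧ dy ∧ dw + (-w - y) dx ∧ dz ∧ dw + (-6*y) dy ∧ dz ∧ dw.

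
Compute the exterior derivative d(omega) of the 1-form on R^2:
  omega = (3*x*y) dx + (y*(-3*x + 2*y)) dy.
d(omega) = (-3*x - 3*y) dx ∧ dy

For a 1-form omega = sum_i f_i dx_i, the exterior derivative is
  d(omega) = sum_{i < j} (∂f_j/∂x_i - ∂f_i/∂x_j) dx_i ∧ dx_j.
  coefficient of dx ∧ dy: ∂f_2/∂x - ∂f_1/∂y = ∂(y*(-3*x + 2*y))/∂x - ∂(3*x*y)/∂y = -3*x - 3*y
Assembling: d(omega) = (-3*x - 3*y) dx ∧ dy.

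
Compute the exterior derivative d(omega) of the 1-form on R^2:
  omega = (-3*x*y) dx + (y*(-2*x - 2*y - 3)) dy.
d(omega) = (3*x - 2*y) dx ∧ dy

For a 1-form omega = sum_i f_i dx_i, the exterior derivative is
  d(omega) = sum_{i < j} (∂f_j/∂x_i - ∂f_i/∂x_j) dx_i ∧ dx_j.
  coefficient of dx ∧ dy: ∂f_2/∂x - ∂f_1/∂y = ∂(y*(-2*x - 2*y - 3))/∂x - ∂(-3*x*y)/∂y = 3*x - 2*y
Assembling: d(omega) = (3*x - 2*y) dx ∧ dy.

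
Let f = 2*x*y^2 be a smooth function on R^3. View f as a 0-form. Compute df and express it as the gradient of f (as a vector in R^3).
df = (2*y^2) dx + (4*x*y) dy + (0) dz; grad f = (2*y^2, 4*x*y, 0)

For a 0-form f, d f = (∂f/∂x) dx + (∂f/∂y) dy + (∂f/∂z) dz. The components of the vector representation are exactly the entries of grad f in Cartesian coordinates:
  ∂f/∂x = 2*y^2
  ∂f/∂y = 4*x*y
  ∂f/∂z = 0.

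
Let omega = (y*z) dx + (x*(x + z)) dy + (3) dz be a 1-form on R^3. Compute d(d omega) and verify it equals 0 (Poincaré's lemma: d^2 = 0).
d(d omega) = 0

Step 1: d omega = sum_{i<j} (∂f_j/∂x_i - ∂f_i/∂x_j) dx_i ∧ dx_j:
  coeff of dx ∧ dy: 2*x
  coeff of dx ∧ dz: -y
  coeff of dy ∧ dz: -x
Step 2: Apply d again to each 2-form coefficient. The only possible 3-form in R^3 is dx ∧ dy ∧ dz, with coefficient
  ∂(coeff of dy∧dz)/∂x - ∂(coeff of dx∧dz)/∂y + ∂(coeff of dx∧dy)/∂z
  = ∂/∂x (-x) - ∂/∂y (-y) + ∂/∂z (2*x).
Each of these terms simplifies to sums of mixed partials that cancel in pairs. The result is 0 (by equality of mixed partials for smooth functions — Schwarz / Clairaut).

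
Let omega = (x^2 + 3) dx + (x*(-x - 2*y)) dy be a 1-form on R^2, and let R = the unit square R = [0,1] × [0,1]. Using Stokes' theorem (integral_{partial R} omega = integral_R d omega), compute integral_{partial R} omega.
integral_(partial R) omega = -2

Stokes: integral_partial_R omega = integral_R d omega with d omega = (∂Q/∂x - ∂P/∂y) dx ∧ dy.
  ∂Q/∂x = -2*x - 2*y
  ∂P/∂y = 0
  integrand = ∂Q/∂x - ∂P/∂y = -2*x - 2*y.
Integrating over R: integral_0^1 integral_0^1 (-2*x - 2*y) dx dy = -2.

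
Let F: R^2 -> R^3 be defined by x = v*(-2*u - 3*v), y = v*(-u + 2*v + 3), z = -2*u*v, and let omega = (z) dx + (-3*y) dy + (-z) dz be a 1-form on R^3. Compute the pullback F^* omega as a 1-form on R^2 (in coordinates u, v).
F^* omega = (3*v^2*(-u + 2*v + 3)) du + (3*v*(-u^2 + 10*u*v + 6*u - 8*v^2 - 18*v - 9)) dv

Using F^*(f dg) = (f ∘ F) d(g ∘ F), substitute each coordinate x_i by F_i(u, v) in f_i, and replace dx_i by d F_i = (∂F_i/∂u) du + (∂F_i/∂v) dv.
  For the x component: f_1(F) = -2*u*v; d F_1 = (-2*v) du + (-2*u - 6*v) dv
  For the y component: f_2(F) = 3*v*(u - 2*v - 3); d F_2 = (-v) du + (-u + 4*v + 3) dv
  For the z component: f_3(F) = 2*u*v; d F_3 = (-2*v) du + (-2*u) dv
Combining and collecting du, dv coefficients:
  coeff of du: 3*v^2*(-u + 2*v + 3)
  coeff of dv: 3*v*(-u^2 + 10*u*v + 6*u - 8*v^2 - 18*v - 9)
F^* omega = (3*v^2*(-u + 2*v + 3)) du + (3*v*(-u^2 + 10*u*v + 6*u - 8*v^2 - 18*v - 9)) dv.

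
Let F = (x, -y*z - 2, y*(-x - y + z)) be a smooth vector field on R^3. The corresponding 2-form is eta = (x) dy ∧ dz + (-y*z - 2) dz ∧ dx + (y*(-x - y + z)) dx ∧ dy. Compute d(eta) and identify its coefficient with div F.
d(eta) = (y - z + 1) dx ∧ dy ∧ dz; div F = y - z + 1

For a 2-form in R^3 of the form above, applying d gives a 3-form with coefficient ∂P/∂x + ∂Q/∂y + ∂R/∂z:
  ∂P/∂x = 1
  ∂Q/∂y = -z
  ∂R/∂z = y
Sum = y - z + 1, which is exactly div F.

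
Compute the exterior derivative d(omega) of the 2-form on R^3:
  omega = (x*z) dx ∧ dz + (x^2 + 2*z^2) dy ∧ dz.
d(omega) = (2*x) dx ∧ dy ∧ dz

For a 2-form omega = sum_{i<j} g_{ij} dx_i ∧ dx_j, the exterior derivative is
  d(omega) = sum_{i<j} d(g_{ij}) ∧ dx_i ∧ dx_j = sum_{i<j, k} (∂g_{ij}/∂x_k) dx_k ∧ dx_i ∧ dx_j.
Expand each term, using dx_k ∧ dx_i ∧ dx_j = sgn(permutation) dx_{(a)} ∧ dx_{(b)} ∧ dx_{(c)} with (a < b < c) sorted:
  d(x^2 + 2*z^2) includes (∂/∂x)(x^2 + 2*z^2) dx = (2*x) dx, which multiplied by dy ∧ dz gives (2*x) dx ∧ dy ∧ dz
Collecting like 3-forms: d(omega) = (2*x) dx ∧ dy ∧ dz.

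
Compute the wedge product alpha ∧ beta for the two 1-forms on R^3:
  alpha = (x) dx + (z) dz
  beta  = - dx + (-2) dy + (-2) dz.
alpha ∧ beta = (-2*x) dx ∧ dy + (-2*x + z) dx ∧ dz + (2*z) dy ∧ dz

Distribute the wedge, using dx_i ∧ dx_j = -dx_j ∧ dx_i and dx_i ∧ dx_i = 0. For each pair (i, j) with i < j, the coefficient of dx_i ∧ dx_j in alpha ∧ beta is (alpha_i * beta_j - alpha_j * beta_i). Collecting: alpha ∧ beta = (-2*x) dx ∧ dy + (-2*x + z) dx ∧ dz + (2*z) dy ∧ dz.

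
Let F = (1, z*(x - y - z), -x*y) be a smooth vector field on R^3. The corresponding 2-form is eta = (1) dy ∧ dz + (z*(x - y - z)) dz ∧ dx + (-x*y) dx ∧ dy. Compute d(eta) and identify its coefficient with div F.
d(eta) = (-z) dx ∧ dy ∧ dz; div F = -z

For a 2-form in R^3 of the form above, applying d gives a 3-form with coefficient ∂P/∂x + ∂Q/∂y + ∂R/∂z:
  ∂P/∂x = 0
  ∂Q/∂y = -z
  ∂R/∂z = 0
Sum = -z, which is exactly div F.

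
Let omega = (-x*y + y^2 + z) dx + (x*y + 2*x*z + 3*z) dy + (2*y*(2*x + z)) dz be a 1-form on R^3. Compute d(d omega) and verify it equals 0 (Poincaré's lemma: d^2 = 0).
d(d omega) = 0

Step 1: d omega = sum_{i<j} (∂f_j/∂x_i - ∂f_i/∂x_j) dx_i ∧ dx_j:
  coeff of dx ∧ dy: x - y + 2*z
  coeff of dx ∧ dz: 4*y - 1
  coeff of dy ∧ dz: 2*x + 2*z - 3
Step 2: Apply d again to each 2-form coefficient. The only possible 3-form in R^3 is dx ∧ dy ∧ dz, with coefficient
  ∂(coeff of dy∧dz)/∂x - ∂(coeff of dx∧dz)/∂y + ∂(coeff of dx∧dy)/∂z
  = ∂/∂x (2*x + 2*z - 3) - ∂/∂y (4*y - 1) + ∂/∂z (x - y + 2*z).
Each of these terms simplifies to sums of mixed partials that cancel in pairs. The result is 0 (by equality of mixed partials for smooth functions — Schwarz / Clairaut).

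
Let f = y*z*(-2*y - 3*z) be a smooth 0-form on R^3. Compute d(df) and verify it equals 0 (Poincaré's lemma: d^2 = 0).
d(df) = 0

Step 1: df = sum_i (∂f/∂x_i) dx_i = (0) dx + (z*(-4*y - 3*z)) dy + (2*y*(-y - 3*z)) dz.
Step 2: Apply d again. Using the 1-form formula, the coefficient of dx ∧ dy in d(df) is ∂^2 f/∂x ∂y - ∂^2 f/∂y ∂x = (0) - (0) = 0 (equality of mixed partials for smooth f).
Similarly for dx ∧ dz and dy ∧ dz — all coefficients vanish. So d(df) = 0.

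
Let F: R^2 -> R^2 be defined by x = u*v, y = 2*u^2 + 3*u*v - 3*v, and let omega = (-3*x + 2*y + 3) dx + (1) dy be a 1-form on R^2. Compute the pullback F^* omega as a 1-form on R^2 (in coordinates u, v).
F^* omega = (4*u^2*v + 3*u*v^2 + 4*u - 6*v^2 + 6*v) du + (4*u^3 + 3*u^2*v - 6*u*v + 6*u - 3) dv

Using F^*(f dg) = (f ∘ F) d(g ∘ F), substitute each coordinate x_i by F_i(u, v) in f_i, and replace dx_i by d F_i = (∂F_i/∂u) du + (∂F_i/∂v) dv.
  For the x component: f_1(F) = 4*u^2 + 3*u*v - 6*v + 3; d F_1 = (v) du + (u) dv
  For the y component: f_2(F) = 1; d F_2 = (4*u + 3*v) du + (3*u - 3) dv
Combining and collecting du, dv coefficients:
  coeff of du: 4*u^2*v + 3*u*v^2 + 4*u - 6*v^2 + 6*v
  coeff of dv: 4*u^3 + 3*u^2*v - 6*u*v + 6*u - 3
F^* omega = (4*u^2*v + 3*u*v^2 + 4*u - 6*v^2 + 6*v) du + (4*u^3 + 3*u^2*v - 6*u*v + 6*u - 3) dv.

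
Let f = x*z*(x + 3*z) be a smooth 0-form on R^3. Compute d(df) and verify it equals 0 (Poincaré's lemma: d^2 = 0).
d(df) = 0

Step 1: df = sum_i (∂f/∂x_i) dx_i = (z*(2*x + 3*z)) dx + (0) dy + (x*(x + 6*z)) dz.
Step 2: Apply d again. Using the 1-form formula, the coefficient of dx ∧ dy in d(df) is ∂^2 f/∂x ∂y - ∂^2 f/∂y ∂x = (0) - (0) = 0 (equality of mixed partials for smooth f).
Similarly for dx ∧ dz and dy ∧ dz — all coefficients vanish. So d(df) = 0.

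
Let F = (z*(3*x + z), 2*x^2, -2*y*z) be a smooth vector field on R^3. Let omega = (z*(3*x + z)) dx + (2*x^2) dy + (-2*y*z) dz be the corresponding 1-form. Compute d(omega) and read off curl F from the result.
d(omega) = (-2*z) dy ∧ dz + (3*x + 2*z) dz ∧ dx + (4*x) dx ∧ dy; curl F = (-2*z, 3*x + 2*z, 4*x)

d omega = sum_{i<j} (∂f_j/∂x_i - ∂f_i/∂x_j) dx_i ∧ dx_j. Under the identification (dy ∧ dz, dz ∧ dx, dx ∧ dy) ↔ (e_x, e_y, e_z), the coefficients are exactly the components of curl F. Compute:
  ∂R/∂y - ∂Q/∂z = (-2*z) - (0) = -2*z
  ∂P/∂z - ∂R/∂x = (3*x + 2*z) - (0) = 3*x + 2*z
  ∂Q/∂x - ∂P/∂y = (4*x) - (0) = 4*x.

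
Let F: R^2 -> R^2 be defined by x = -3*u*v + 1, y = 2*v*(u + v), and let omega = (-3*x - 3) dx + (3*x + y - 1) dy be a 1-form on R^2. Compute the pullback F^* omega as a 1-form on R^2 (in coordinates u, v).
F^* omega = (v*(-41*u*v + 4*v^2 + 22)) du + (-41*u^2*v - 24*u*v^2 + 22*u + 8*v^3 + 8*v) dv

Using F^*(f dg) = (f ∘ F) d(g ∘ F), substitute each coordinate x_i by F_i(u, v) in f_i, and replace dx_i by d F_i = (∂F_i/∂u) du + (∂F_i/∂v) dv.
  For the x component: f_1(F) = 9*u*v - 6; d F_1 = (-3*v) du + (-3*u) dv
  For the y component: f_2(F) = -7*u*v + 2*v^2 + 2; d F_2 = (2*v) du + (2*u + 4*v) dv
Combining and collecting du, dv coefficients:
  coeff of du: v*(-41*u*v + 4*v^2 + 22)
  coeff of dv: -41*u^2*v - 24*u*v^2 + 22*u + 8*v^3 + 8*v
F^* omega = (v*(-41*u*v + 4*v^2 + 22)) du + (-41*u^2*v - 24*u*v^2 + 22*u + 8*v^3 + 8*v) dv.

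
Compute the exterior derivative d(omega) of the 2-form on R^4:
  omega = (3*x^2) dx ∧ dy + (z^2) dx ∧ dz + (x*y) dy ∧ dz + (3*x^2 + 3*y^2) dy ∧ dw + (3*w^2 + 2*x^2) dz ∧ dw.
d(omega) = (y) dx ∧ dy ∧ dz + (6*x) dx ∧ dy ∧ dw + (4*x) dx ∧ dz ∧ dw

For a 2-form omega = sum_{i<j} g_{ij} dx_i ∧ dx_j, the exterior derivative is
  d(omega) = sum_{i<j} d(g_{ij}) ∧ dx_i ∧ dx_j = sum_{i<j, k} (∂g_{ij}/∂x_k) dx_k ∧ dx_i ∧ dx_j.
Expand each term, using dx_k ∧ dx_i ∧ dx_j = sgn(permutation) dx_{(a)} ∧ dx_{(b)} ∧ dx_{(c)} with (a < b < c) sorted:
  d(x*y) includes (∂/∂x)(x*y) dx = (y) dx, which multiplied by dy ∧ dz gives (y) dx ∧ dy ∧ dz
  d(3*x^2 + 3*y^2) includes (∂/∂x)(3*x^2 + 3*y^2) dx = (6*x) dx, which multiplied by dy ∧ dw gives (6*x) dx ∧ dy ∧ dw
  d(3*w^2 + 2*x^2) includes (∂/∂x)(3*w^2 + 2*x^2) dx = (4*x) dx, which multiplied by dz ∧ dw gives (4*x) dx ∧ dz ∧ dw
Collecting like 3-forms: d(omega) = (y) dx ∧ dy ∧ dz + (6*x) dx ∧ dy ∧ dw + (4*x) dx ∧ dz ∧ dw.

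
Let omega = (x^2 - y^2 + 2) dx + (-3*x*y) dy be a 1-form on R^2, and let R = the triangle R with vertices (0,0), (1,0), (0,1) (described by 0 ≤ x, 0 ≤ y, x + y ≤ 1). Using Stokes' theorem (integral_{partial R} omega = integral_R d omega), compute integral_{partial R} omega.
integral_(partial R) omega = -1/6

Stokes: integral_partial_R omega = integral_R d omega with d omega = (∂Q/∂x - ∂P/∂y) dx ∧ dy.
  ∂Q/∂x = -3*y
  ∂P/∂y = -2*y
  integrand = ∂Q/∂x - ∂P/∂y = -y.
Integrating over R: integral_0^1 integral_0^{1-x} (-y) dy dx = -1/6.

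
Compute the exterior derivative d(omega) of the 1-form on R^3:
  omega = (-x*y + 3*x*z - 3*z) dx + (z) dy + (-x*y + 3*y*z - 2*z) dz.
d(omega) = (x) dx ∧ dy + (-3*x - y + 3) dx ∧ dz + (-x + 3*z - 1) dy ∧ dz

For a 1-form omega = sum_i f_i dx_i, the exterior derivative is
  d(omega) = sum_{i < j} (∂f_j/∂x_i - ∂f_i/∂x_j) dx_i ∧ dx_j.
  coefficient of dx ∧ dy: ∂f_2/∂x - ∂f_1/∂y = ∂(z)/∂x - ∂(-x*y + 3*x*z - 3*z)/∂y = x
  coefficient of dx ∧ dz: ∂f_3/∂x - ∂f_1/∂z = ∂(-x*y + 3*y*z - 2*z)/∂x - ∂(-x*y + 3*x*z - 3*z)/∂z = -3*x - y + 3
  coefficient of dy ∧ dz: ∂f_3/∂y - ∂f_2/∂z = ∂(-x*y + 3*y*z - 2*z)/∂y - ∂(z)/∂z = -x + 3*z - 1
Assembling: d(omega) = (x) dx ∧ dy + (-3*x - y + 3) dx ∧ dz + (-x + 3*z - 1) dy ∧ dz.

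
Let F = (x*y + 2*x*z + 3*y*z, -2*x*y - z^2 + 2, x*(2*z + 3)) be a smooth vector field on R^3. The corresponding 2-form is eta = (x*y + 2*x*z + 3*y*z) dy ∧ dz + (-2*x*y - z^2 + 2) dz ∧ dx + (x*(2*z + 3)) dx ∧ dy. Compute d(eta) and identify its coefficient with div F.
d(eta) = (y + 2*z) dx ∧ dy ∧ dz; div F = y + 2*z

For a 2-form in R^3 of the form above, applying d gives a 3-form with coefficient ∂P/∂x + ∂Q/∂y + ∂R/∂z:
  ∂P/∂x = y + 2*z
  ∂Q/∂y = -2*x
  ∂R/∂z = 2*x
Sum = y + 2*z, which is exactly div F.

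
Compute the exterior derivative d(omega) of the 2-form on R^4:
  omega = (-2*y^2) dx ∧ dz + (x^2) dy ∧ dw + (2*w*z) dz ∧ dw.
d(omega) = (4*y) dx ∧ dy ∧ dz + (2*x) dx ∧ dy ∧ dw

For a 2-form omega = sum_{i<j} g_{ij} dx_i ∧ dx_j, the exterior derivative is
  d(omega) = sum_{i<j} d(g_{ij}) ∧ dx_i ∧ dx_j = sum_{i<j, k} (∂g_{ij}/∂x_k) dx_k ∧ dx_i ∧ dx_j.
Expand each term, using dx_k ∧ dx_i ∧ dx_j = sgn(permutation) dx_{(a)} ∧ dx_{(b)} ∧ dx_{(c)} with (a < b < c) sorted:
  d(-2*y^2) includes (∂/∂y)(-2*y^2) dy = (-4*y) dy, which multiplied by dx ∧ dz gives (4*y) dx ∧ dy ∧ dz
  d(x^2) includes (∂/∂x)(x^2) dx = (2*x) dx, which multiplied by dy ∧ dw gives (2*x) dx ∧ dy ∧ dw
Collecting like 3-forms: d(omega) = (4*y) dx ∧ dy ∧ dz + (2*x) dx ∧ dy ∧ dw.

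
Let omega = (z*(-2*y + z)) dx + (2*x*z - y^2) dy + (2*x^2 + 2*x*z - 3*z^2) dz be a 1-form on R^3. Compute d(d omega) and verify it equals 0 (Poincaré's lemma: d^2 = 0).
d(d omega) = 0

Step 1: d omega = sum_{i<j} (∂f_j/∂x_i - ∂f_i/∂x_j) dx_i ∧ dx_j:
  coeff of dx ∧ dy: 4*z
  coeff of dx ∧ dz: 4*x + 2*y
  coeff of dy ∧ dz: -2*x
Step 2: Apply d again to each 2-form coefficient. The only possible 3-form in R^3 is dx ∧ dy ∧ dz, with coefficient
  ∂(coeff of dy∧dz)/∂x - ∂(coeff of dx∧dz)/∂y + ∂(coeff of dx∧dy)/∂z
  = ∂/∂x (-2*x) - ∂/∂y (4*x + 2*y) + ∂/∂z (4*z).
Each of these terms simplifies to sums of mixed partials that cancel in pairs. The result is 0 (by equality of mixed partials for smooth functions — Schwarz / Clairaut).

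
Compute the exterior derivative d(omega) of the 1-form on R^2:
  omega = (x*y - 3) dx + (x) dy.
d(omega) = (1 - x) dx ∧ dy

For a 1-form omega = sum_i f_i dx_i, the exterior derivative is
  d(omega) = sum_{i < j} (∂f_j/∂x_i - ∂f_i/∂x_j) dx_i ∧ dx_j.
  coefficient of dx ∧ dy: ∂f_2/∂x - ∂f_1/∂y = ∂(x)/∂x - ∂(x*y - 3)/∂y = 1 - x
Assembling: d(omega) = (1 - x) dx ∧ dy.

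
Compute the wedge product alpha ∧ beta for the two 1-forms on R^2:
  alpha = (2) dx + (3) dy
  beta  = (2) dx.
alpha ∧ beta = (-6) dx ∧ dy

Distribute the wedge, using dx_i ∧ dx_j = -dx_j ∧ dx_i and dx_i ∧ dx_i = 0. For each pair (i, j) with i < j, the coefficient of dx_i ∧ dx_j in alpha ∧ beta is (alpha_i * beta_j - alpha_j * beta_i). Collecting: alpha ∧ beta = (-6) dx ∧ dy.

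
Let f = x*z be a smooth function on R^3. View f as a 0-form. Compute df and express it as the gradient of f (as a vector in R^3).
df = (z) dx + (0) dy + (x) dz; grad f = (z, 0, x)

For a 0-form f, d f = (∂f/∂x) dx + (∂f/∂y) dy + (∂f/∂z) dz. The components of the vector representation are exactly the entries of grad f in Cartesian coordinates:
  ∂f/∂x = z
  ∂f/∂y = 0
  ∂f/∂z = x.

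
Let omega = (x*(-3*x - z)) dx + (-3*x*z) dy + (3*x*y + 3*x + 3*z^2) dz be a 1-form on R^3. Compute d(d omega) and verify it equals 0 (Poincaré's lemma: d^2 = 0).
d(d omega) = 0

Step 1: d omega = sum_{i<j} (∂f_j/∂x_i - ∂f_i/∂x_j) dx_i ∧ dx_j:
  coeff of dx ∧ dy: -3*z
  coeff of dx ∧ dz: x + 3*y + 3
  coeff of dy ∧ dz: 6*x
Step 2: Apply d again to each 2-form coefficient. The only possible 3-form in R^3 is dx ∧ dy ∧ dz, with coefficient
  ∂(coeff of dy∧dz)/∂x - ∂(coeff of dx∧dz)/∂y + ∂(coeff of dx∧dy)/∂z
  = ∂/∂x (6*x) - ∂/∂y (x + 3*y + 3) + ∂/∂z (-3*z).
Each of these terms simplifies to sums of mixed partials that cancel in pairs. The result is 0 (by equality of mixed partials for smooth functions — Schwarz / Clairaut).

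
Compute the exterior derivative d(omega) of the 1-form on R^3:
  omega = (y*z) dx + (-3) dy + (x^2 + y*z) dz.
d(omega) = (-z) dx ∧ dy + (2*x - y) dx ∧ dz + (z) dy ∧ dz

For a 1-form omega = sum_i f_i dx_i, the exterior derivative is
  d(omega) = sum_{i < j} (∂f_j/∂x_i - ∂f_i/∂x_j) dx_i ∧ dx_j.
  coefficient of dx ∧ dy: ∂f_2/∂x - ∂f_1/∂y = ∂(-3)/∂x - ∂(y*z)/∂y = -z
  coefficient of dx ∧ dz: ∂f_3/∂x - ∂f_1/∂z = ∂(x^2 + y*z)/∂x - ∂(y*z)/∂z = 2*x - y
  coefficient of dy ∧ dz: ∂f_3/∂y - ∂f_2/∂z = ∂(x^2 + y*z)/∂y - ∂(-3)/∂z = z
Assembling: d(omega) = (-z) dx ∧ dy + (2*x - y) dx ∧ dz + (z) dy ∧ dz.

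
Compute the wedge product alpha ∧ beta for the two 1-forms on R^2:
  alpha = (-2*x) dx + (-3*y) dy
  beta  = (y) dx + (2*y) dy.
alpha ∧ beta = (y*(-4*x + 3*y)) dx ∧ dy

Distribute the wedge, using dx_i ∧ dx_j = -dx_j ∧ dx_i and dx_i ∧ dx_i = 0. For each pair (i, j) with i < j, the coefficient of dx_i ∧ dx_j in alpha ∧ beta is (alpha_i * beta_j - alpha_j * beta_i). Collecting: alpha ∧ beta = (y*(-4*x + 3*y)) dx ∧ dy.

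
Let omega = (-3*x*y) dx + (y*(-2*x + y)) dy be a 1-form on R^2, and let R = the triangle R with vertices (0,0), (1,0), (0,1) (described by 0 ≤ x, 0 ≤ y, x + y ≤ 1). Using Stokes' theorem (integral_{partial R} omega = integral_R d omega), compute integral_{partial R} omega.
integral_(partial R) omega = 1/6

Stokes: integral_partial_R omega = integral_R d omega with d omega = (∂Q/∂x - ∂P/∂y) dx ∧ dy.
  ∂Q/∂x = -2*y
  ∂P/∂y = -3*x
  integrand = ∂Q/∂x - ∂P/∂y = 3*x - 2*y.
Integrating over R: integral_0^1 integral_0^{1-x} (3*x - 2*y) dy dx = 1/6.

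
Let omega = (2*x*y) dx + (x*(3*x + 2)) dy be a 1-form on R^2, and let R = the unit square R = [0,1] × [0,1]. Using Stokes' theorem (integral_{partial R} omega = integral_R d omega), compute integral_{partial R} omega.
integral_(partial R) omega = 4

Stokes: integral_partial_R omega = integral_R d omega with d omega = (∂Q/∂x - ∂P/∂y) dx ∧ dy.
  ∂Q/∂x = 6*x + 2
  ∂P/∂y = 2*x
  integrand = ∂Q/∂x - ∂P/∂y = 4*x + 2.
Integrating over R: integral_0^1 integral_0^1 (4*x + 2) dx dy = 4.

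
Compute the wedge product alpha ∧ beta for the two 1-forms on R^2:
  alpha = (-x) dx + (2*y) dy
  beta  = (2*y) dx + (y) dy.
alpha ∧ beta = (-y*(x + 4*y)) dx ∧ dy

Distribute the wedge, using dx_i ∧ dx_j = -dx_j ∧ dx_i and dx_i ∧ dx_i = 0. For each pair (i, j) with i < j, the coefficient of dx_i ∧ dx_j in alpha ∧ beta is (alpha_i * beta_j - alpha_j * beta_i). Collecting: alpha ∧ beta = (-y*(x + 4*y)) dx ∧ dy.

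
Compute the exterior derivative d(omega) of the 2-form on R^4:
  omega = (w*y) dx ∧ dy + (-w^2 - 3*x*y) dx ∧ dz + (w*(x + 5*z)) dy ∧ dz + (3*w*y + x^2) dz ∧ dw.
d(omega) = (y) dx ∧ dy ∧ dw + (w + 3*x) dx ∧ dy ∧ dz + (-2*w + 2*x) dx ∧ dz ∧ dw + (3*w + x + 5*z) dy ∧ dz ∧ dw

For a 2-form omega = sum_{i<j} g_{ij} dx_i ∧ dx_j, the exterior derivative is
  d(omega) = sum_{i<j} d(g_{ij}) ∧ dx_i ∧ dx_j = sum_{i<j, k} (∂g_{ij}/∂x_k) dx_k ∧ dx_i ∧ dx_j.
Expand each term, using dx_k ∧ dx_i ∧ dx_j = sgn(permutation) dx_{(a)} ∧ dx_{(b)} ∧ dx_{(c)} with (a < b < c) sorted:
  d(w*y) includes (∂/∂w)(w*y) dw = (y) dw, which multiplied by dx ∧ dy gives (y) dx ∧ dy ∧ dw
  d(-w^2 - 3*x*y) includes (∂/∂y)(-w^2 - 3*x*y) dy = (-3*x) dy, which multiplied by dx ∧ dz gives (3*x) dx ∧ dy ∧ dz
  d(-w^2 - 3*x*y) includes (∂/∂w)(-w^2 - 3*x*y) dw = (-2*w) dw, which multiplied by dx ∧ dz gives (-2*w) dx ∧ dz ∧ dw
  d(w*(x + 5*z)) includes (∂/∂x)(w*(x + 5*z)) dx = (w) dx, which multiplied by dy ∧ dz gives (w) dx ∧ dy ∧ dz
  d(w*(x + 5*z)) includes (∂/∂w)(w*(x + 5*z)) dw = (x + 5*z) dw, which multiplied by dy ∧ dz gives (x + 5*z) dy ∧ dz ∧ dw
  d(3*w*y + x^2) includes (∂/∂x)(3*w*y + x^2) dx = (2*x) dx, which multiplied by dz ∧ dw gives (2*x) dx ∧ dz ∧ dw
  d(3*w*y + x^2) includes (∂/∂y)(3*w*y + x^2) dy = (3*w) dy, which multiplied by dz ∧ dw gives (3*w) dy ∧ dz ∧ dw
Collecting like 3-forms: d(omega) = (y) dx ∧ dy ∧ dw + (w + 3*x) dx ∧ dy ∧ dz + (-2*w + 2*x) dx ∧ dz ∧ dw + (3*w + x + 5*z) dy ∧ dz ∧ dw.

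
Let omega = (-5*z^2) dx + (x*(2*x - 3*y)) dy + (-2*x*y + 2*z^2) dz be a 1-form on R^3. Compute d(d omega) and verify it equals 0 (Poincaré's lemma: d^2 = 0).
d(d omega) = 0

Step 1: d omega = sum_{i<j} (∂f_j/∂x_i - ∂f_i/∂x_j) dx_i ∧ dx_j:
  coeff of dx ∧ dy: 4*x - 3*y
  coeff of dx ∧ dz: -2*y + 10*z
  coeff of dy ∧ dz: -2*x
Step 2: Apply d again to each 2-form coefficient. The only possible 3-form in R^3 is dx ∧ dy ∧ dz, with coefficient
  ∂(coeff of dy∧dz)/∂x - ∂(coeff of dx∧dz)/∂y + ∂(coeff of dx∧dy)/∂z
  = ∂/∂x (-2*x) - ∂/∂y (-2*y + 10*z) + ∂/∂z (4*x - 3*y).
Each of these terms simplifies to sums of mixed partials that cancel in pairs. The result is 0 (by equality of mixed partials for smooth functions — Schwarz / Clairaut).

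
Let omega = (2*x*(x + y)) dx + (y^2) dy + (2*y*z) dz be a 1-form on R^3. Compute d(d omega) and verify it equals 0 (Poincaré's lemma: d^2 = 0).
d(d omega) = 0

Step 1: d omega = sum_{i<j} (∂f_j/∂x_i - ∂f_i/∂x_j) dx_i ∧ dx_j:
  coeff of dx ∧ dy: -2*x
  coeff of dx ∧ dz: 0
  coeff of dy ∧ dz: 2*z
Step 2: Apply d again to each 2-form coefficient. The only possible 3-form in R^3 is dx ∧ dy ∧ dz, with coefficient
  ∂(coeff of dy∧dz)/∂x - ∂(coeff of dx∧dz)/∂y + ∂(coeff of dx∧dy)/∂z
  = ∂/∂x (2*z) - ∂/∂y (0) + ∂/∂z (-2*x).
Each of these terms simplifies to sums of mixed partials that cancel in pairs. The result is 0 (by equality of mixed partials for smooth functions — Schwarz / Clairaut).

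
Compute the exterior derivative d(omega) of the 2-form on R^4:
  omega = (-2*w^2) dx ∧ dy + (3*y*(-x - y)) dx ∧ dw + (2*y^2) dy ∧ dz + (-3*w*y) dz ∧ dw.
d(omega) = (-4*w + 3*x + 6*y) dx ∧ dy ∧ dw + (-3*w) dy ∧ dz ∧ dw

For a 2-form omega = sum_{i<j} g_{ij} dx_i ∧ dx_j, the exterior derivative is
  d(omega) = sum_{i<j} d(g_{ij}) ∧ dx_i ∧ dx_j = sum_{i<j, k} (∂g_{ij}/∂x_k) dx_k ∧ dx_i ∧ dx_j.
Expand each term, using dx_k ∧ dx_i ∧ dx_j = sgn(permutation) dx_{(a)} ∧ dx_{(b)} ∧ dx_{(c)} with (a < b < c) sorted:
  d(-2*w^2) includes (∂/∂w)(-2*w^2) dw = (-4*w) dw, which multiplied by dx ∧ dy gives (-4*w) dx ∧ dy ∧ dw
  d(3*y*(-x - y)) includes (∂/∂y)(3*y*(-x - y)) dy = (-3*x - 6*y) dy, which multiplied by dx ∧ dw gives (3*x + 6*y) dx ∧ dy ∧ dw
  d(-3*w*y) includes (∂/∂y)(-3*w*y) dy = (-3*w) dy, which multiplied by dz ∧ dw gives (-3*w) dy ∧ dz ∧ dw
Collecting like 3-forms: d(omega) = (-4*w + 3*x + 6*y) dx ∧ dy ∧ dw + (-3*w) dy ∧ dz ∧ dw.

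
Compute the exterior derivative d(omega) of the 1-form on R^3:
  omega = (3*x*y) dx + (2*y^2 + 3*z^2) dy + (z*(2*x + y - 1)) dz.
d(omega) = (-3*x) dx ∧ dy + (2*z) dx ∧ dz + (-5*z) dy ∧ dz

For a 1-form omega = sum_i f_i dx_i, the exterior derivative is
  d(omega) = sum_{i < j} (∂f_j/∂x_i - ∂f_i/∂x_j) dx_i ∧ dx_j.
  coefficient of dx ∧ dy: ∂f_2/∂x - ∂f_1/∂y = ∂(2*y^2 + 3*z^2)/∂x - ∂(3*x*y)/∂y = -3*x
  coefficient of dx ∧ dz: ∂f_3/∂x - ∂f_1/∂z = ∂(z*(2*x + y - 1))/∂x - ∂(3*x*y)/∂z = 2*z
  coefficient of dy ∧ dz: ∂f_3/∂y - ∂f_2/∂z = ∂(z*(2*x + y - 1))/∂y - ∂(2*y^2 + 3*z^2)/∂z = -5*z
Assembling: d(omega) = (-3*x) dx ∧ dy + (2*z) dx ∧ dz + (-5*z) dy ∧ dz.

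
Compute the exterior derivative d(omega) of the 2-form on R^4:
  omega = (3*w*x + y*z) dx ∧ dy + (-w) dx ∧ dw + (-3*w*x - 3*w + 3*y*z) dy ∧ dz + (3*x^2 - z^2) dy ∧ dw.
d(omega) = (-3*w + y) dx ∧ dy ∧ dz + (9*x) dx ∧ dy ∧ dw + (-3*x + 2*z - 3) dy ∧ dz ∧ dw

For a 2-form omega = sum_{i<j} g_{ij} dx_i ∧ dx_j, the exterior derivative is
  d(omega) = sum_{i<j} d(g_{ij}) ∧ dx_i ∧ dx_j = sum_{i<j, k} (∂g_{ij}/∂x_k) dx_k ∧ dx_i ∧ dx_j.
Expand each term, using dx_k ∧ dx_i ∧ dx_j = sgn(permutation) dx_{(a)} ∧ dx_{(b)} ∧ dx_{(c)} with (a < b < c) sorted:
  d(3*w*x + y*z) includes (∂/∂z)(3*w*x + y*z) dz = (y) dz, which multiplied by dx ∧ dy gives (y) dx ∧ dy ∧ dz
  d(3*w*x + y*z) includes (∂/∂w)(3*w*x + y*z) dw = (3*x) dw, which multiplied by dx ∧ dy gives (3*x) dx ∧ dy ∧ dw
  d(-3*w*x - 3*w + 3*y*z) includes (∂/∂x)(-3*w*x - 3*w + 3*y*z) dx = (-3*w) dx, which multiplied by dy ∧ dz gives (-3*w) dx ∧ dy ∧ dz
  d(-3*w*x - 3*w + 3*y*z) includes (∂/∂w)(-3*w*x - 3*w + 3*y*z) dw = (-3*x - 3) dw, which multiplied by dy ∧ dz gives (-3*x - 3) dy ∧ dz ∧ dw
  d(3*x^2 - z^2) includes (∂/∂x)(3*x^2 - z^2) dx = (6*x) dx, which multiplied by dy ∧ dw gives (6*x) dx ∧ dy ∧ dw
  d(3*x^2 - z^2) includes (∂/∂z)(3*x^2 - z^2) dz = (-2*z) dz, which multiplied by dy ∧ dw gives (2*z) dy ∧ dz ∧ dw
Collecting like 3-forms: d(omega) = (-3*w + y) dx ∧ dy ∧ dz + (9*x) dx ∧ dy ∧ dw + (-3*x + 2*z - 3) dy ∧ dz ∧ dw.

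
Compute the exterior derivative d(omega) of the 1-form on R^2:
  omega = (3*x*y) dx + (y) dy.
d(omega) = (-3*x) dx ∧ dy

For a 1-form omega = sum_i f_i dx_i, the exterior derivative is
  d(omega) = sum_{i < j} (∂f_j/∂x_i - ∂f_i/∂x_j) dx_i ∧ dx_j.
  coefficient of dx ∧ dy: ∂f_2/∂x - ∂f_1/∂y = ∂(y)/∂x - ∂(3*x*y)/∂y = -3*x
Assembling: d(omega) = (-3*x) dx ∧ dy.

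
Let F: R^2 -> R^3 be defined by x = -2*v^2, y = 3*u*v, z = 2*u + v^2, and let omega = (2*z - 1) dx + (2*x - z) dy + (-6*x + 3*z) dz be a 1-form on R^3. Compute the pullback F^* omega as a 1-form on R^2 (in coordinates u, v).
F^* omega = (-6*u*v + 12*u - 15*v^3 + 30*v^2) du + (-6*u^2 - 15*u*v^2 - 4*u*v + 22*v^3 + 4*v) dv

Using F^*(f dg) = (f ∘ F) d(g ∘ F), substitute each coordinate x_i by F_i(u, v) in f_i, and replace dx_i by d F_i = (∂F_i/∂u) du + (∂F_i/∂v) dv.
  For the x component: f_1(F) = 4*u + 2*v^2 - 1; d F_1 = (0) du + (-4*v) dv
  For the y component: f_2(F) = -2*u - 5*v^2; d F_2 = (3*v) du + (3*u) dv
  For the z component: f_3(F) = 6*u + 15*v^2; d F_3 = (2) du + (2*v) dv
Combining and collecting du, dv coefficients:
  coeff of du: -6*u*v + 12*u - 15*v^3 + 30*v^2
  coeff of dv: -6*u^2 - 15*u*v^2 - 4*u*v + 22*v^3 + 4*v
F^* omega = (-6*u*v + 12*u - 15*v^3 + 30*v^2) du + (-6*u^2 - 15*u*v^2 - 4*u*v + 22*v^3 + 4*v) dv.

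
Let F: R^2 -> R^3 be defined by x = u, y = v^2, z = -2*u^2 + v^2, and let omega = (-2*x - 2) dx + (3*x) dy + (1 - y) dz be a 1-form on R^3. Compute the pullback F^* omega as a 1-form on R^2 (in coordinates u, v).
F^* omega = (4*u*v^2 - 6*u - 2) du + (2*v*(3*u - v^2 + 1)) dv

Using F^*(f dg) = (f ∘ F) d(g ∘ F), substitute each coordinate x_i by F_i(u, v) in f_i, and replace dx_i by d F_i = (∂F_i/∂u) du + (∂F_i/∂v) dv.
  For the x component: f_1(F) = -2*u - 2; d F_1 = (1) du + (0) dv
  For the y component: f_2(F) = 3*u; d F_2 = (0) du + (2*v) dv
  For the z component: f_3(F) = 1 - v^2; d F_3 = (-4*u) du + (2*v) dv
Combining and collecting du, dv coefficients:
  coeff of du: 4*u*v^2 - 6*u - 2
  coeff of dv: 2*v*(3*u - v^2 + 1)
F^* omega = (4*u*v^2 - 6*u - 2) du + (2*v*(3*u - v^2 + 1)) dv.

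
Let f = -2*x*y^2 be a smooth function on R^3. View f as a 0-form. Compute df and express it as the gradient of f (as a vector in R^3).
df = (-2*y^2) dx + (-4*x*y) dy + (0) dz; grad f = (-2*y^2, -4*x*y, 0)

For a 0-form f, d f = (∂f/∂x) dx + (∂f/∂y) dy + (∂f/∂z) dz. The components of the vector representation are exactly the entries of grad f in Cartesian coordinates:
  ∂f/∂x = -2*y^2
  ∂f/∂y = -4*x*y
  ∂f/∂z = 0.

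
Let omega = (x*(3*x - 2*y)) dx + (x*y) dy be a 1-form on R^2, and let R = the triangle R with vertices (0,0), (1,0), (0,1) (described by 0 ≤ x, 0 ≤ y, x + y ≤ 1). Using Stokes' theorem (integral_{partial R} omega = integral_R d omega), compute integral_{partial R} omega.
integral_(partial R) omega = 1/2

Stokes: integral_partial_R omega = integral_R d omega with d omega = (∂Q/∂x - ∂P/∂y) dx ∧ dy.
  ∂Q/∂x = y
  ∂P/∂y = -2*x
  integrand = ∂Q/∂x - ∂P/∂y = 2*x + y.
Integrating over R: integral_0^1 integral_0^{1-x} (2*x + y) dy dx = 1/2.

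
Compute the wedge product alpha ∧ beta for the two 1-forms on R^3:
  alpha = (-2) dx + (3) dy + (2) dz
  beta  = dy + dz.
alpha ∧ beta = (-2) dx ∧ dy + (-2) dx ∧ dz + (1) dy ∧ dz

Distribute the wedge, using dx_i ∧ dx_j = -dx_j ∧ dx_i and dx_i ∧ dx_i = 0. For each pair (i, j) with i < j, the coefficient of dx_i ∧ dx_j in alpha ∧ beta is (alpha_i * beta_j - alpha_j * beta_i). Collecting: alpha ∧ beta = (-2) dx ∧ dy + (-2) dx ∧ dz + (1) dy ∧ dz.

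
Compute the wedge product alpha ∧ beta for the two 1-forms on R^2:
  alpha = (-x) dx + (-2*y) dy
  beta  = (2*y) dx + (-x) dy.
alpha ∧ beta = (x^2 + 4*y^2) dx ∧ dy

Distribute the wedge, using dx_i ∧ dx_j = -dx_j ∧ dx_i and dx_i ∧ dx_i = 0. For each pair (i, j) with i < j, the coefficient of dx_i ∧ dx_j in alpha ∧ beta is (alpha_i * beta_j - alpha_j * beta_i). Collecting: alpha ∧ beta = (x^2 + 4*y^2) dx ∧ dy.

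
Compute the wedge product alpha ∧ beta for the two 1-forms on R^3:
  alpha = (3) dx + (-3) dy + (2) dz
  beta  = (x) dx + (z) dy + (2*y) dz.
alpha ∧ beta = (3*x + 3*z) dx ∧ dy + (-2*x + 6*y) dx ∧ dz + (-6*y - 2*z) dy ∧ dz

Distribute the wedge, using dx_i ∧ dx_j = -dx_j ∧ dx_i and dx_i ∧ dx_i = 0. For each pair (i, j) with i < j, the coefficient of dx_i ∧ dx_j in alpha ∧ beta is (alpha_i * beta_j - alpha_j * beta_i). Collecting: alpha ∧ beta = (3*x + 3*z) dx ∧ dy + (-2*x + 6*y) dx ∧ dz + (-6*y - 2*z) dy ∧ dz.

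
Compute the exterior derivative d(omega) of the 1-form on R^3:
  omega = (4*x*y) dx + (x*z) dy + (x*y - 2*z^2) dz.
d(omega) = (-4*x + z) dx ∧ dy + (y) dx ∧ dz

For a 1-form omega = sum_i f_i dx_i, the exterior derivative is
  d(omega) = sum_{i < j} (∂f_j/∂x_i - ∂f_i/∂x_j) dx_i ∧ dx_j.
  coefficient of dx ∧ dy: ∂f_2/∂x - ∂f_1/∂y = ∂(x*z)/∂x - ∂(4*x*y)/∂y = -4*x + z
  coefficient of dx ∧ dz: ∂f_3/∂x - ∂f_1/∂z = ∂(x*y - 2*z^2)/∂x - ∂(4*x*y)/∂z = y
Assembling: d(omega) = (-4*x + z) dx ∧ dy + (y) dx ∧ dz.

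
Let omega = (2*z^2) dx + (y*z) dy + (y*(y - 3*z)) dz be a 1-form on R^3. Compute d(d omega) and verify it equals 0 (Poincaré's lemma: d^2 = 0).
d(d omega) = 0

Step 1: d omega = sum_{i<j} (∂f_j/∂x_i - ∂f_i/∂x_j) dx_i ∧ dx_j:
  coeff of dx ∧ dy: 0
  coeff of dx ∧ dz: -4*z
  coeff of dy ∧ dz: y - 3*z
Step 2: Apply d again to each 2-form coefficient. The only possible 3-form in R^3 is dx ∧ dy ∧ dz, with coefficient
  ∂(coeff of dy∧dz)/∂x - ∂(coeff of dx∧dz)/∂y + ∂(coeff of dx∧dy)/∂z
  = ∂/∂x (y - 3*z) - ∂/∂y (-4*z) + ∂/∂z (0).
Each of these terms simplifies to sums of mixed partials that cancel in pairs. The result is 0 (by equality of mixed partials for smooth functions — Schwarz / Clairaut).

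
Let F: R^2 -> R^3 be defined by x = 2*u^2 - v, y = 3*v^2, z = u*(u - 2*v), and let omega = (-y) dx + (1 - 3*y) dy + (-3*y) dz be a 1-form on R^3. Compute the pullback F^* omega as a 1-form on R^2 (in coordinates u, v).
F^* omega = (v^2*(-30*u + 18*v)) du + (3*v*(6*u*v - 18*v^2 + v + 2)) dv

Using F^*(f dg) = (f ∘ F) d(g ∘ F), substitute each coordinate x_i by F_i(u, v) in f_i, and replace dx_i by d F_i = (∂F_i/∂u) du + (∂F_i/∂v) dv.
  For the x component: f_1(F) = -3*v^2; d F_1 = (4*u) du + (-1) dv
  For the y component: f_2(F) = 1 - 9*v^2; d F_2 = (0) du + (6*v) dv
  For the z component: f_3(F) = -9*v^2; d F_3 = (2*u - 2*v) du + (-2*u) dv
Combining and collecting du, dv coefficients:
  coeff of du: v^2*(-30*u + 18*v)
  coeff of dv: 3*v*(6*u*v - 18*v^2 + v + 2)
F^* omega = (v^2*(-30*u + 18*v)) du + (3*v*(6*u*v - 18*v^2 + v + 2)) dv.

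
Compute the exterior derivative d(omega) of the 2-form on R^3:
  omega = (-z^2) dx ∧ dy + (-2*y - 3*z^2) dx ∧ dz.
d(omega) = (2 - 2*z) dx ∧ dy ∧ dz

For a 2-form omega = sum_{i<j} g_{ij} dx_i ∧ dx_j, the exterior derivative is
  d(omega) = sum_{i<j} d(g_{ij}) ∧ dx_i ∧ dx_j = sum_{i<j, k} (∂g_{ij}/∂x_k) dx_k ∧ dx_i ∧ dx_j.
Expand each term, using dx_k ∧ dx_i ∧ dx_j = sgn(permutation) dx_{(a)} ∧ dx_{(b)} ∧ dx_{(c)} with (a < b < c) sorted:
  d(-z^2) includes (∂/∂z)(-z^2) dz = (-2*z) dz, which multiplied by dx ∧ dy gives (-2*z) dx ∧ dy ∧ dz
  d(-2*y - 3*z^2) includes (∂/∂y)(-2*y - 3*z^2) dy = (-2) dy, which multiplied by dx ∧ dz gives (2) dx ∧ dy ∧ dz
Collecting like 3-forms: d(omega) = (2 - 2*z) dx ∧ dy ∧ dz.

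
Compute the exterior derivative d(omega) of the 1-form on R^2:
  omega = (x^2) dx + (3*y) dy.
d(omega) = 0

For a 1-form omega = sum_i f_i dx_i, the exterior derivative is
  d(omega) = sum_{i < j} (∂f_j/∂x_i - ∂f_i/∂x_j) dx_i ∧ dx_j.

Assembling: d(omega) = 0.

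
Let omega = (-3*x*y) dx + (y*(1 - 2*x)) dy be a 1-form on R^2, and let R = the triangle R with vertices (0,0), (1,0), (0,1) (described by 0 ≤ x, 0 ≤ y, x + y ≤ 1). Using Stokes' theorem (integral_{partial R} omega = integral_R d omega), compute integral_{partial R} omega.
integral_(partial R) omega = 1/6

Stokes: integral_partial_R omega = integral_R d omega with d omega = (∂Q/∂x - ∂P/∂y) dx ∧ dy.
  ∂Q/∂x = -2*y
  ∂P/∂y = -3*x
  integrand = ∂Q/∂x - ∂P/∂y = 3*x - 2*y.
Integrating over R: integral_0^1 integral_0^{1-x} (3*x - 2*y) dy dx = 1/6.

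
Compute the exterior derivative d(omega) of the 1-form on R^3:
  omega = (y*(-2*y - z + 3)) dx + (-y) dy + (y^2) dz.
d(omega) = (4*y + z - 3) dx ∧ dy + (y) dx ∧ dz + (2*y) dy ∧ dz

For a 1-form omega = sum_i f_i dx_i, the exterior derivative is
  d(omega) = sum_{i < j} (∂f_j/∂x_i - ∂f_i/∂x_j) dx_i ∧ dx_j.
  coefficient of dx ∧ dy: ∂f_2/∂x - ∂f_1/∂y = ∂(-y)/∂x - ∂(y*(-2*y - z + 3))/∂y = 4*y + z - 3
  coefficient of dx ∧ dz: ∂f_3/∂x - ∂f_1/∂z = ∂(y^2)/∂x - ∂(y*(-2*y - z + 3))/∂z = y
  coefficient of dy ∧ dz: ∂f_3/∂y - ∂f_2/∂z = ∂(y^2)/∂y - ∂(-y)/∂z = 2*y
Assembling: d(omega) = (4*y + z - 3) dx ∧ dy + (y) dx ∧ dz + (2*y) dy ∧ dz.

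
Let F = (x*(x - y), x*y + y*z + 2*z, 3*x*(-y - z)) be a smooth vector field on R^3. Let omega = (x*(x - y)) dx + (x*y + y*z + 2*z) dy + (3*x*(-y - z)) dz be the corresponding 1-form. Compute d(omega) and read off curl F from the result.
d(omega) = (-3*x - y - 2) dy ∧ dz + (3*y + 3*z) dz ∧ dx + (x + y) dx ∧ dy; curl F = (-3*x - y - 2, 3*y + 3*z, x + y)

d omega = sum_{i<j} (∂f_j/∂x_i - ∂f_i/∂x_j) dx_i ∧ dx_j. Under the identification (dy ∧ dz, dz ∧ dx, dx ∧ dy) ↔ (e_x, e_y, e_z), the coefficients are exactly the components of curl F. Compute:
  ∂R/∂y - ∂Q/∂z = (-3*x) - (y + 2) = -3*x - y - 2
  ∂P/∂z - ∂R/∂x = (0) - (-3*y - 3*z) = 3*y + 3*z
  ∂Q/∂x - ∂P/∂y = (y) - (-x) = x + y.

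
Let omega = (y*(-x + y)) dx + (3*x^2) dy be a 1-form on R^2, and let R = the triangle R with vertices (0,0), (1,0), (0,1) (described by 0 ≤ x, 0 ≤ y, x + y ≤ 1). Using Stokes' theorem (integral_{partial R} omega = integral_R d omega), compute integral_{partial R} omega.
integral_(partial R) omega = 5/6

Stokes: integral_partial_R omega = integral_R d omega with d omega = (∂Q/∂x - ∂P/∂y) dx ∧ dy.
  ∂Q/∂x = 6*x
  ∂P/∂y = -x + 2*y
  integrand = ∂Q/∂x - ∂P/∂y = 7*x - 2*y.
Integrating over R: integral_0^1 integral_0^{1-x} (7*x - 2*y) dy dx = 5/6.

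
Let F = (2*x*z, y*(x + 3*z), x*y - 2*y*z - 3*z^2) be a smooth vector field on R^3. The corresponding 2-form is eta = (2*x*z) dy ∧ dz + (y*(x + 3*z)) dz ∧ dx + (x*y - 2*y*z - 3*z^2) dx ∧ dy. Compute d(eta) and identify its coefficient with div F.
d(eta) = (x - 2*y - z) dx ∧ dy ∧ dz; div F = x - 2*y - z

For a 2-form in R^3 of the form above, applying d gives a 3-form with coefficient ∂P/∂x + ∂Q/∂y + ∂R/∂z:
  ∂P/∂x = 2*z
  ∂Q/∂y = x + 3*z
  ∂R/∂z = -2*y - 6*z
Sum = x - 2*y - z, which is exactly div F.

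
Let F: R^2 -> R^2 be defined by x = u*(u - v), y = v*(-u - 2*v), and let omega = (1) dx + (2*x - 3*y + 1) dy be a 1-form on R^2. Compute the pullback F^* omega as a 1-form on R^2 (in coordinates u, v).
F^* omega = (-2*u^2*v - u*v^2 + 2*u - 6*v^3 - 2*v) du + (-2*u^3 - 9*u^2*v - 10*u*v^2 - 2*u - 24*v^3 - 4*v) dv

Using F^*(f dg) = (f ∘ F) d(g ∘ F), substitute each coordinate x_i by F_i(u, v) in f_i, and replace dx_i by d F_i = (∂F_i/∂u) du + (∂F_i/∂v) dv.
  For the x component: f_1(F) = 1; d F_1 = (2*u - v) du + (-u) dv
  For the y component: f_2(F) = 2*u^2 + u*v + 6*v^2 + 1; d F_2 = (-v) du + (-u - 4*v) dv
Combining and collecting du, dv coefficients:
  coeff of du: -2*u^2*v - u*v^2 + 2*u - 6*v^3 - 2*v
  coeff of dv: -2*u^3 - 9*u^2*v - 10*u*v^2 - 2*u - 24*v^3 - 4*v
F^* omega = (-2*u^2*v - u*v^2 + 2*u - 6*v^3 - 2*v) du + (-2*u^3 - 9*u^2*v - 10*u*v^2 - 2*u - 24*v^3 - 4*v) dv.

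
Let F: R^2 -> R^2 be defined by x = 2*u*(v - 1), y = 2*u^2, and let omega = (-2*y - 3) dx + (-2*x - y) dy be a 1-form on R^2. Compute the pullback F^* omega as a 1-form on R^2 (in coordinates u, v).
F^* omega = (-8*u^3 - 24*u^2*v + 24*u^2 - 6*v + 6) du + (-8*u^3 - 6*u) dv

Using F^*(f dg) = (f ∘ F) d(g ∘ F), substitute each coordinate x_i by F_i(u, v) in f_i, and replace dx_i by d F_i = (∂F_i/∂u) du + (∂F_i/∂v) dv.
  For the x component: f_1(F) = -4*u^2 - 3; d F_1 = (2*v - 2) du + (2*u) dv
  For the y component: f_2(F) = 2*u*(-u - 2*v + 2); d F_2 = (4*u) du + (0) dv
Combining and collecting du, dv coefficients:
  coeff of du: -8*u^3 - 24*u^2*v + 24*u^2 - 6*v + 6
  coeff of dv: -8*u^3 - 6*u
F^* omega = (-8*u^3 - 24*u^2*v + 24*u^2 - 6*v + 6) du + (-8*u^3 - 6*u) dv.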